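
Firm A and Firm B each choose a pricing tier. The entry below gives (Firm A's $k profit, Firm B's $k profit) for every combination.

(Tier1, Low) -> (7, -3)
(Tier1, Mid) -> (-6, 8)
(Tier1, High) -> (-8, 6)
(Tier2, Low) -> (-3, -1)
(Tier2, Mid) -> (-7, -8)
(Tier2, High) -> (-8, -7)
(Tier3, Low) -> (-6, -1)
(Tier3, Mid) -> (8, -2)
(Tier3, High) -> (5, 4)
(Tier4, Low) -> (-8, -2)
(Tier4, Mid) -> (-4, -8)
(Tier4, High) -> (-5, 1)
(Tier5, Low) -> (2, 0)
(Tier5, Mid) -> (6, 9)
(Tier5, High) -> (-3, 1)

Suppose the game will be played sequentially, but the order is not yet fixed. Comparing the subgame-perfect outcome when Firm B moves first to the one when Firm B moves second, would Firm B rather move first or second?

second

If Firm A leads: Firm B's best replies are Tier1→Mid, Tier2→Low, Tier3→High, Tier4→High, Tier5→Mid; Firm A's induced payoffs -6, -3, 5, -5, 6; outcome (Tier5, Mid), payoffs (6, 9).
If Firm B leads: Firm A's best replies are Low→Tier1, Mid→Tier3, High→Tier3; Firm B's induced payoffs -3, -2, 4; outcome (Tier3, High), payoffs (5, 4).
Firm B gets 4 moving first and 9 moving second, so Firm B prefers to move second.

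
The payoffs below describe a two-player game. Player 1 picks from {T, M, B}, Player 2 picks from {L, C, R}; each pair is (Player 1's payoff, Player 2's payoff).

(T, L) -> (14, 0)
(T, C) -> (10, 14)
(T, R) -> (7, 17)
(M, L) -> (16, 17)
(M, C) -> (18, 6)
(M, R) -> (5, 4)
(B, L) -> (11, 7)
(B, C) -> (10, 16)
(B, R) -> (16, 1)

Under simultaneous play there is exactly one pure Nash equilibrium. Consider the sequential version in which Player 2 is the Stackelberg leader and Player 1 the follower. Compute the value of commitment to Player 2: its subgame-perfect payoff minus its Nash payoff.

0

Work backward from Player 1's decision.
- L: BR = M, leader payoff 17.
- C: BR = M, leader payoff 6.
- R: BR = B, leader payoff 1.
Maximizing over 17, 6, 1, Player 2 chooses L. Subgame-perfect outcome: (M, L) with payoffs (16, 17).
Now find the simultaneous Nash equilibrium.
Player 1's best replies: L→M; C→M; R→B.
Player 2's best replies: T→R; M→L; B→C.
The unique mutual best reply is (M, L), giving (16, 17).
Player 2's commitment gain: 17 − 17 = 0.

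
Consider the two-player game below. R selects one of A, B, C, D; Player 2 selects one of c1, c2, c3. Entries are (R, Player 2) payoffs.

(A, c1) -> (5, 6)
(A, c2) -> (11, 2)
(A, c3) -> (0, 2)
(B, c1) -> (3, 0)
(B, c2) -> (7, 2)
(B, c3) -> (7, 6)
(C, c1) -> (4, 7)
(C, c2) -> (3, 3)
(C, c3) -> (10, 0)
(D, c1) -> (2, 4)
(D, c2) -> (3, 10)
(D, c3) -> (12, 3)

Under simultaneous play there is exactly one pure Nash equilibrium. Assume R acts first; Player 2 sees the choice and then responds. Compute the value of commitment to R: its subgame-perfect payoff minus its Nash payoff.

Solve by backward induction (R leads).
- A → Player 2 plays c1 (best of 6, 2, 2); R gets 5.
- B → Player 2 plays c3 (best of 0, 2, 6); R gets 7.
- C → Player 2 plays c1 (best of 7, 3, 0); R gets 4.
- D → Player 2 plays c2 (best of 4, 10, 3); R gets 3.
Among 5, 7, 4, 3, the best is 7 at B. Subgame-perfect outcome: (B, c3) with payoffs (7, 6).
Now find the simultaneous Nash equilibrium.
R's best replies: c1→A; c2→A; c3→D.
Player 2's best replies: A→c1; B→c3; C→c1; D→c2.
The unique mutual best reply is (A, c1), giving (5, 6).
R's commitment gain: 7 − 5 = 2.

2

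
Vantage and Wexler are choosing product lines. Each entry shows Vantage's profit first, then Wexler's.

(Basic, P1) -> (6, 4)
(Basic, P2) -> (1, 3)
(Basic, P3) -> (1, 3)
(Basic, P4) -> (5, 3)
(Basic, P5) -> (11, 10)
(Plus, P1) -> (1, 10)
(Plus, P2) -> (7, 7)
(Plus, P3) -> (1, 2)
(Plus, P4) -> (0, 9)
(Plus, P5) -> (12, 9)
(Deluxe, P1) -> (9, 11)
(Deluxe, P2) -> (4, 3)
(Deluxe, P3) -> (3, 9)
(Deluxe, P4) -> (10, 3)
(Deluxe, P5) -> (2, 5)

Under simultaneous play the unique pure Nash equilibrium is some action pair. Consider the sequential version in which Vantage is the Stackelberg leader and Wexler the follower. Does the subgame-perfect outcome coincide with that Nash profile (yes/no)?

Solve by backward induction (Vantage leads).
- Basic: Wexler compares 4, 3, 3, 3, 10 and picks P5; Vantage would get 11.
- Plus: Wexler compares 10, 7, 2, 9, 9 and picks P1; Vantage would get 1.
- Deluxe: Wexler compares 11, 3, 9, 3, 5 and picks P1; Vantage would get 9.
Maximizing over 11, 1, 9, Vantage chooses Basic. Subgame-perfect outcome: (Basic, P5) with payoffs (11, 10).
Under simultaneous play:
Vantage's best replies: P1→Deluxe; P2→Plus; P3→Deluxe; P4→Deluxe; P5→Plus.
Wexler's best replies: Basic→P5; Plus→P1; Deluxe→P1.
Only (Deluxe, P1) has each player best-responding; Nash payoffs (9, 11).
Sequential outcome (Basic, P5) differs from the Nash profile (Deluxe, P1).

no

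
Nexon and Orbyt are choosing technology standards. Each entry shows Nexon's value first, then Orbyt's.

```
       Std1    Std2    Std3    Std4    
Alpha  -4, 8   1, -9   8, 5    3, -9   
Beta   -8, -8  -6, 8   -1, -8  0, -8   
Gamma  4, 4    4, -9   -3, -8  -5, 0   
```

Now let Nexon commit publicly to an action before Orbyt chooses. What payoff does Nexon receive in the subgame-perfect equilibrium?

4

Backward induction with Nexon moving first.
- Alpha: BR = Std1, leader payoff -4.
- Beta: BR = Std2, leader payoff -6.
- Gamma: BR = Std1, leader payoff 4.
Nexon's induced payoffs are -4, -6, 4, so Nexon commits to Gamma. Subgame-perfect outcome: (Gamma, Std1) with payoffs (4, 4).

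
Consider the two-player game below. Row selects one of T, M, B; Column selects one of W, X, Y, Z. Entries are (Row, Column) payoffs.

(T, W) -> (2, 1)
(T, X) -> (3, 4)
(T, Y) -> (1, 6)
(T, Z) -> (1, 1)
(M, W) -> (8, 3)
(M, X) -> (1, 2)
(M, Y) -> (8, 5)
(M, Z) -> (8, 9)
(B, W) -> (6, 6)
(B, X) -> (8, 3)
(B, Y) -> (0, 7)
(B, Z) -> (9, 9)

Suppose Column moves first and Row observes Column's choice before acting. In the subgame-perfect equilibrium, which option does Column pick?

Work backward from Row's decision.
- W → Row plays M (best of 2, 8, 6); Column gets 3.
- X → Row plays B (best of 3, 1, 8); Column gets 3.
- Y → Row plays M (best of 1, 8, 0); Column gets 5.
- Z → Row plays B (best of 1, 8, 9); Column gets 9.
Column's induced payoffs are 3, 3, 5, 9, so Column commits to Z. Subgame-perfect outcome: (B, Z) with payoffs (9, 9).

Z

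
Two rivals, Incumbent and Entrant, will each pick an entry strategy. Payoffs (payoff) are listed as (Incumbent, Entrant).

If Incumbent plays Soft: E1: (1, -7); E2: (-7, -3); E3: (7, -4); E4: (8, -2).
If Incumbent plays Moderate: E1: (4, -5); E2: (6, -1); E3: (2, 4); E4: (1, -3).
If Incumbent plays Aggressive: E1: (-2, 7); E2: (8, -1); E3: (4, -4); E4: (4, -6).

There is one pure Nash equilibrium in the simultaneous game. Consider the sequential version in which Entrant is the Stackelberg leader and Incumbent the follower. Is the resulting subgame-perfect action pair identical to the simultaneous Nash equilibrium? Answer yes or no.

no

Backward induction with Entrant moving first.
- E1 → Incumbent plays Moderate (best of 1, 4, -2); Entrant gets -5.
- E2 → Incumbent plays Aggressive (best of -7, 6, 8); Entrant gets -1.
- E3 → Incumbent plays Soft (best of 7, 2, 4); Entrant gets -4.
- E4 → Incumbent plays Soft (best of 8, 1, 4); Entrant gets -2.
Maximizing over -5, -1, -4, -2, Entrant chooses E2. Subgame-perfect outcome: (Aggressive, E2) with payoffs (8, -1).
Under simultaneous play:
Incumbent's best replies: E1→Moderate; E2→Aggressive; E3→Soft; E4→Soft.
Entrant's best replies: Soft→E4; Moderate→E3; Aggressive→E1.
Only (Soft, E4) has each player best-responding; Nash payoffs (8, -2).
Sequential outcome (Aggressive, E2) differs from the Nash profile (Soft, E4).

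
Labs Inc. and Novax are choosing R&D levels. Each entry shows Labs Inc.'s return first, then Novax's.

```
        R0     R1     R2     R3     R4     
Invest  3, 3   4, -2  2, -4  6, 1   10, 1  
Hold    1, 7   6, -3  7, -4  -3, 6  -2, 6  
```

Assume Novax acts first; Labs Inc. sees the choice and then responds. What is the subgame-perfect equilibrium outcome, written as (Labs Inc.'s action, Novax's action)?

(Invest, R0)

Labs Inc. best-responds to each possible Novax move:
- R0 → Labs Inc. plays Invest (best of 3, 1); Novax gets 3.
- R1 → Labs Inc. plays Hold (best of 4, 6); Novax gets -3.
- R2 → Labs Inc. plays Hold (best of 2, 7); Novax gets -4.
- R3 → Labs Inc. plays Invest (best of 6, -3); Novax gets 1.
- R4 → Labs Inc. plays Invest (best of 10, -2); Novax gets 1.
Maximizing over 3, -3, -4, 1, 1, Novax chooses R0. Subgame-perfect outcome: (Invest, R0) with payoffs (3, 3).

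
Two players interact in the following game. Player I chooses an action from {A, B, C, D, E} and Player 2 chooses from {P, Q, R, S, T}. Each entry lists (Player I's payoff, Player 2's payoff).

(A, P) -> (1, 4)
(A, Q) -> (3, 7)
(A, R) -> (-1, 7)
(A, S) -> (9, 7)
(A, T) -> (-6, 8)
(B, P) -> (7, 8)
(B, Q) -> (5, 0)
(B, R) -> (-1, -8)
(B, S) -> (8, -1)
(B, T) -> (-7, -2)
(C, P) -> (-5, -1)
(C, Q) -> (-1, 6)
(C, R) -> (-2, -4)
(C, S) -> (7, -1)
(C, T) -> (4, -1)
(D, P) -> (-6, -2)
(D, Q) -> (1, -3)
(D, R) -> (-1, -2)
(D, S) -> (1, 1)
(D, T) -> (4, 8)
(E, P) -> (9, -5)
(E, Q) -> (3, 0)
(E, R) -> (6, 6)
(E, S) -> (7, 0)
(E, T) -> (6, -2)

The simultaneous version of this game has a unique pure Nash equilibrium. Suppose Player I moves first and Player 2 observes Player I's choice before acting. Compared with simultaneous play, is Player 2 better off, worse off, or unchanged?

better off

Solve by backward induction (Player I leads).
- A: Player 2 compares 4, 7, 7, 7, 8 and picks T; Player I would get -6.
- B: Player 2 compares 8, 0, -8, -1, -2 and picks P; Player I would get 7.
- C: Player 2 compares -1, 6, -4, -1, -1 and picks Q; Player I would get -1.
- D: Player 2 compares -2, -3, -2, 1, 8 and picks T; Player I would get 4.
- E: Player 2 compares -5, 0, 6, 0, -2 and picks R; Player I would get 6.
Among -6, 7, -1, 4, 6, the best is 7 at B. Subgame-perfect outcome: (B, P) with payoffs (7, 8).
For the simultaneous game, intersect best replies.
Player I's best replies: P→E; Q→B; R→E; S→A; T→E.
Player 2's best replies: A→T; B→P; C→Q; D→T; E→R.
The unique mutual best reply is (E, R), giving (6, 6).
Player 2 earns 8 sequentially versus 6 at the Nash outcome: better off.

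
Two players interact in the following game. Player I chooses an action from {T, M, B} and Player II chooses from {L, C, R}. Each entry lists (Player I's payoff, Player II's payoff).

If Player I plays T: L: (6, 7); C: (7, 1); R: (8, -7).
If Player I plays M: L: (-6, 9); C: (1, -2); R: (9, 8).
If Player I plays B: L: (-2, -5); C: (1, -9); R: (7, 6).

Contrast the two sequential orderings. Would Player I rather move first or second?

second

If Player I leads: Player II's best replies are T→L, M→L, B→R; Player I's induced payoffs 6, -6, 7; outcome (B, R), payoffs (7, 6).
If Player II leads: Player I's best replies are L→T, C→T, R→M; Player II's induced payoffs 7, 1, 8; outcome (M, R), payoffs (9, 8).
Player I gets 7 moving first and 9 moving second, so Player I prefers to move second.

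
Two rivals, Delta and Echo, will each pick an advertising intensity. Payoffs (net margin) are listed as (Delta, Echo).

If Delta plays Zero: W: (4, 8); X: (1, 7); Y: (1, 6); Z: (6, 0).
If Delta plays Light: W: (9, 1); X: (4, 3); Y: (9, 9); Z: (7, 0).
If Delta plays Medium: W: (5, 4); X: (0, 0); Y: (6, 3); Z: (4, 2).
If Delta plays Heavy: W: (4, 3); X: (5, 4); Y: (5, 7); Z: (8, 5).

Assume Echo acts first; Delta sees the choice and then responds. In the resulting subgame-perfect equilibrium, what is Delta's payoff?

9

Delta best-responds to each possible Echo move:
- W: BR = Light, leader payoff 1.
- X: BR = Heavy, leader payoff 4.
- Y: BR = Light, leader payoff 9.
- Z: BR = Heavy, leader payoff 5.
Maximizing over 1, 4, 9, 5, Echo chooses Y. Subgame-perfect outcome: (Light, Y) with payoffs (9, 9).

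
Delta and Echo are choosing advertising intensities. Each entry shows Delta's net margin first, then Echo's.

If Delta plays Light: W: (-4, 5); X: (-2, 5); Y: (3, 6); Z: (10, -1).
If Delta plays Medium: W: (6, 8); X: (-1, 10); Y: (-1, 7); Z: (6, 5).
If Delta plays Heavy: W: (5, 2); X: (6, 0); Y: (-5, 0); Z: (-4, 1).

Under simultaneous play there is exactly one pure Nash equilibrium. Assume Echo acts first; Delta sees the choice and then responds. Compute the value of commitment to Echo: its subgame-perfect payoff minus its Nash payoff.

2

Work backward from Delta's decision.
- W → Delta plays Medium (best of -4, 6, 5); Echo gets 8.
- X → Delta plays Heavy (best of -2, -1, 6); Echo gets 0.
- Y → Delta plays Light (best of 3, -1, -5); Echo gets 6.
- Z → Delta plays Light (best of 10, 6, -4); Echo gets -1.
Among 8, 0, 6, -1, the best is 8 at W. Subgame-perfect outcome: (Medium, W) with payoffs (6, 8).
Now find the simultaneous Nash equilibrium.
Delta's best replies: W→Medium; X→Heavy; Y→Light; Z→Light.
Echo's best replies: Light→Y; Medium→X; Heavy→W.
Only (Light, Y) has each player best-responding; Nash payoffs (3, 6).
Echo's commitment gain: 8 − 6 = 2.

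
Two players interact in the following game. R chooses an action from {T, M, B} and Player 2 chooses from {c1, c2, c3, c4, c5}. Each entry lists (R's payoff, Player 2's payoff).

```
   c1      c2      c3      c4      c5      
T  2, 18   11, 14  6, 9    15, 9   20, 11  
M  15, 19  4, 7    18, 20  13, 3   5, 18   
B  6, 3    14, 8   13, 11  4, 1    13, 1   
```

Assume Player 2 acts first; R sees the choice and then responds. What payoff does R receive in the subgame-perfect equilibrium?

18

R best-responds to each possible Player 2 move:
- c1: BR = M, leader payoff 19.
- c2: BR = B, leader payoff 8.
- c3: BR = M, leader payoff 20.
- c4: BR = T, leader payoff 9.
- c5: BR = T, leader payoff 11.
Player 2's induced payoffs are 19, 8, 20, 9, 11, so Player 2 commits to c3. Subgame-perfect outcome: (M, c3) with payoffs (18, 20).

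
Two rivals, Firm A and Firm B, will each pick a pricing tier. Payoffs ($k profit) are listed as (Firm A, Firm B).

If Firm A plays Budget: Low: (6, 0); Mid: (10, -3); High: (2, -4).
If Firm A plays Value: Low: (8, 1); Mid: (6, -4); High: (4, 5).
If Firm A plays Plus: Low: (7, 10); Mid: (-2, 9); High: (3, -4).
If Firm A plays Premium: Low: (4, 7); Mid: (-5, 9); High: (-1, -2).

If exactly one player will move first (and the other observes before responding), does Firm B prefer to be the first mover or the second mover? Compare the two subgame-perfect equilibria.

second

If Firm A leads: Firm B's best replies are Budget→Low, Value→High, Plus→Low, Premium→Mid; Firm A's induced payoffs 6, 4, 7, -5; outcome (Plus, Low), payoffs (7, 10).
If Firm B leads: Firm A's best replies are Low→Value, Mid→Budget, High→Value; Firm B's induced payoffs 1, -3, 5; outcome (Value, High), payoffs (4, 5).
Firm B gets 5 moving first and 10 moving second, so Firm B prefers to move second.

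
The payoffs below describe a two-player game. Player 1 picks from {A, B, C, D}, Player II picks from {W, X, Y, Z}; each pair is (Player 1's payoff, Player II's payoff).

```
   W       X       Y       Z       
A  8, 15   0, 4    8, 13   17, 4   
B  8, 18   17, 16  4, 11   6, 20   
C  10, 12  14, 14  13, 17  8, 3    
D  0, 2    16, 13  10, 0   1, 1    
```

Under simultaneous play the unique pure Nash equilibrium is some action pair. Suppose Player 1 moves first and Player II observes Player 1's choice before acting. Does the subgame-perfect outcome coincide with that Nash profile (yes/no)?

Work backward from Player II's decision.
- A: BR = W, leader payoff 8.
- B: BR = Z, leader payoff 6.
- C: BR = Y, leader payoff 13.
- D: BR = X, leader payoff 16.
Among 8, 6, 13, 16, the best is 16 at D. Subgame-perfect outcome: (D, X) with payoffs (16, 13).
Under simultaneous play:
Player 1's best replies: W→C; X→B; Y→C; Z→A.
Player II's best replies: A→W; B→Z; C→Y; D→X.
Only (C, Y) has each player best-responding; Nash payoffs (13, 17).
Sequential outcome (D, X) differs from the Nash profile (C, Y).

no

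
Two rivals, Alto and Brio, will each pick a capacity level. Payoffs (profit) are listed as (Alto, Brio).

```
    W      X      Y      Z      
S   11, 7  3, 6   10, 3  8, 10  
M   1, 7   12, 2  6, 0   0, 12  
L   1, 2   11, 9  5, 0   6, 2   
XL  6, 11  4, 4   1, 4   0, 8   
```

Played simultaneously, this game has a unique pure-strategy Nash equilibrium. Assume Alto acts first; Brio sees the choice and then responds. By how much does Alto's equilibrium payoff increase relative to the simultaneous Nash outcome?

Brio best-responds to each possible Alto move:
- S: Brio compares 7, 6, 3, 10 and picks Z; Alto would get 8.
- M: Brio compares 7, 2, 0, 12 and picks Z; Alto would get 0.
- L: Brio compares 2, 9, 0, 2 and picks X; Alto would get 11.
- XL: Brio compares 11, 4, 4, 8 and picks W; Alto would get 6.
Among 8, 0, 11, 6, the best is 11 at L. Subgame-perfect outcome: (L, X) with payoffs (11, 9).
Now find the simultaneous Nash equilibrium.
Alto's best replies: W→S; X→M; Y→S; Z→S.
Brio's best replies: S→Z; M→Z; L→X; XL→W.
The unique mutual best reply is (S, Z), giving (8, 10).
Alto's commitment gain: 11 − 8 = 3.

3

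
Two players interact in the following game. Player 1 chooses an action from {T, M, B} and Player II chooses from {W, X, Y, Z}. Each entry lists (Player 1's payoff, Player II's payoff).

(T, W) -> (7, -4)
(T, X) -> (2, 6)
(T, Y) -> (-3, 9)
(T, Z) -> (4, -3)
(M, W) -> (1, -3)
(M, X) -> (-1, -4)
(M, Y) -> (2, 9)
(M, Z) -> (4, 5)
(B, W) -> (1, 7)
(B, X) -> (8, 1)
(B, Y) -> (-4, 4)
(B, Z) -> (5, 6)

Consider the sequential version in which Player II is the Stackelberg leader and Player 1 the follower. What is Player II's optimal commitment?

Work backward from Player 1's decision.
- W: BR = T, leader payoff -4.
- X: BR = B, leader payoff 1.
- Y: BR = M, leader payoff 9.
- Z: BR = B, leader payoff 6.
Player II's induced payoffs are -4, 1, 9, 6, so Player II commits to Y. Subgame-perfect outcome: (M, Y) with payoffs (2, 9).

Y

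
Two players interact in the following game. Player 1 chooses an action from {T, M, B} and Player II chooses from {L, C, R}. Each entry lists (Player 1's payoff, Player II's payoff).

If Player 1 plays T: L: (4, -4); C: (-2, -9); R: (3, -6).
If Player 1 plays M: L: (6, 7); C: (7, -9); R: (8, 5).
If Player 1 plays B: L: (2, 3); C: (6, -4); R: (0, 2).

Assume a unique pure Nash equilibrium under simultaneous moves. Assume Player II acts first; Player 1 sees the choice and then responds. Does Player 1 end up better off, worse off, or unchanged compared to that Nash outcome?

Player 1 best-responds to each possible Player II move:
- L: BR = M, leader payoff 7.
- C: BR = M, leader payoff -9.
- R: BR = M, leader payoff 5.
Player II's induced payoffs are 7, -9, 5, so Player II commits to L. Subgame-perfect outcome: (M, L) with payoffs (6, 7).
Under simultaneous play:
Player 1's best replies: L→M; C→M; R→M.
Player II's best replies: T→L; M→L; B→L.
Only (M, L) has each player best-responding; Nash payoffs (6, 7).
Player 1 earns 6 sequentially versus 6 at the Nash outcome: unchanged.

unchanged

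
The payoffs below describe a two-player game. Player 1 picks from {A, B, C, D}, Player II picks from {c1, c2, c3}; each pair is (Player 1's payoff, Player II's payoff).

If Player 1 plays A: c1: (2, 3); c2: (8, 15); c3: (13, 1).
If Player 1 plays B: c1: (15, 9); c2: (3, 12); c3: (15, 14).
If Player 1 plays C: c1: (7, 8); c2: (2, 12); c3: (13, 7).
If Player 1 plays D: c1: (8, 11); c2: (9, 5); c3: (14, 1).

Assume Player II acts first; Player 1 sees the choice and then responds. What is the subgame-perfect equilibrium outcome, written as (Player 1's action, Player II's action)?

Work backward from Player 1's decision.
- c1: BR = B, leader payoff 9.
- c2: BR = D, leader payoff 5.
- c3: BR = B, leader payoff 14.
Among 9, 5, 14, the best is 14 at c3. Subgame-perfect outcome: (B, c3) with payoffs (15, 14).

(B, c3)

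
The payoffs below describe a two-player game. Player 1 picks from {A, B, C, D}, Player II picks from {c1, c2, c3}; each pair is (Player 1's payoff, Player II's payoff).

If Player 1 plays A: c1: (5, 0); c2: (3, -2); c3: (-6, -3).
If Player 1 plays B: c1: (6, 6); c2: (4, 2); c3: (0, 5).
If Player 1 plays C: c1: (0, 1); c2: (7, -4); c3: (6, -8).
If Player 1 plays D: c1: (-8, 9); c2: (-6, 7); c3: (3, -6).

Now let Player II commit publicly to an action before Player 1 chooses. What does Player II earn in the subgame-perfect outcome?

6

Solve by backward induction (Player II leads).
- c1: Player 1 compares 5, 6, 0, -8 and picks B; Player II would get 6.
- c2: Player 1 compares 3, 4, 7, -6 and picks C; Player II would get -4.
- c3: Player 1 compares -6, 0, 6, 3 and picks C; Player II would get -8.
Player II's induced payoffs are 6, -4, -8, so Player II commits to c1. Subgame-perfect outcome: (B, c1) with payoffs (6, 6).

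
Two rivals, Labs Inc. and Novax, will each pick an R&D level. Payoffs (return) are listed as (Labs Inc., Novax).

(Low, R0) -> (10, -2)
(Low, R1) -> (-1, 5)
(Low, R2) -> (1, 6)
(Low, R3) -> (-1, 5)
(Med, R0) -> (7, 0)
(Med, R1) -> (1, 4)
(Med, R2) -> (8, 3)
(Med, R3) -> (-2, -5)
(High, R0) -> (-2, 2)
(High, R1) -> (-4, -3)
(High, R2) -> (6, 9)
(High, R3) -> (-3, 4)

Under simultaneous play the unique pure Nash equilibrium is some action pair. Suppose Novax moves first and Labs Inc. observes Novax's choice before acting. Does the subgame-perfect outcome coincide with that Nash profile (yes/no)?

Work backward from Labs Inc.'s decision.
- R0 → Labs Inc. plays Low (best of 10, 7, -2); Novax gets -2.
- R1 → Labs Inc. plays Med (best of -1, 1, -4); Novax gets 4.
- R2 → Labs Inc. plays Med (best of 1, 8, 6); Novax gets 3.
- R3 → Labs Inc. plays Low (best of -1, -2, -3); Novax gets 5.
Novax's induced payoffs are -2, 4, 3, 5, so Novax commits to R3. Subgame-perfect outcome: (Low, R3) with payoffs (-1, 5).
Now find the simultaneous Nash equilibrium.
Labs Inc.'s best replies: R0→Low; R1→Med; R2→Med; R3→Low.
Novax's best replies: Low→R2; Med→R1; High→R2.
Only (Med, R1) has each player best-responding; Nash payoffs (1, 4).
Sequential outcome (Low, R3) differs from the Nash profile (Med, R1).

no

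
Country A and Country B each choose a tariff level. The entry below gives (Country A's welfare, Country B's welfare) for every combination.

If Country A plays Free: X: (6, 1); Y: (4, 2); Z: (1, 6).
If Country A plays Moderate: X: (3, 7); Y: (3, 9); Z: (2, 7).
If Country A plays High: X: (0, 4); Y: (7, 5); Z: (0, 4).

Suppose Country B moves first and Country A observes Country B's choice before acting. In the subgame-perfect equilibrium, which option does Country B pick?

Z

Backward induction with Country B moving first.
- X: Country A compares 6, 3, 0 and picks Free; Country B would get 1.
- Y: Country A compares 4, 3, 7 and picks High; Country B would get 5.
- Z: Country A compares 1, 2, 0 and picks Moderate; Country B would get 7.
Among 1, 5, 7, the best is 7 at Z. Subgame-perfect outcome: (Moderate, Z) with payoffs (2, 7).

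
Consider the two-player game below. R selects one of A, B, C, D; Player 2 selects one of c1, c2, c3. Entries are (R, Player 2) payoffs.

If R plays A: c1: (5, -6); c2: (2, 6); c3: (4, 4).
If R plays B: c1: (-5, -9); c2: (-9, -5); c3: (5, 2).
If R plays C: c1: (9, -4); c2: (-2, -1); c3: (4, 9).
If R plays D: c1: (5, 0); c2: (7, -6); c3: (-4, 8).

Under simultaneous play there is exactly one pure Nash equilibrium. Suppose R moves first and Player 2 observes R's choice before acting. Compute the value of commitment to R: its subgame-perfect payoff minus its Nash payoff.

0

Player 2 best-responds to each possible R move:
- A → Player 2 plays c2 (best of -6, 6, 4); R gets 2.
- B → Player 2 plays c3 (best of -9, -5, 2); R gets 5.
- C → Player 2 plays c3 (best of -4, -1, 9); R gets 4.
- D → Player 2 plays c3 (best of 0, -6, 8); R gets -4.
Maximizing over 2, 5, 4, -4, R chooses B. Subgame-perfect outcome: (B, c3) with payoffs (5, 2).
For the simultaneous game, intersect best replies.
R's best replies: c1→C; c2→D; c3→B.
Player 2's best replies: A→c2; B→c3; C→c3; D→c3.
Only (B, c3) has each player best-responding; Nash payoffs (5, 2).
R's commitment gain: 5 − 5 = 0.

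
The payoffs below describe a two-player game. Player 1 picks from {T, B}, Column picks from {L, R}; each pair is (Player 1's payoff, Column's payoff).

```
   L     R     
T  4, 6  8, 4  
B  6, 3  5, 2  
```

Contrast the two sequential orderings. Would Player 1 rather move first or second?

If Player 1 leads: Column's best replies are T→L, B→L; Player 1's induced payoffs 4, 6; outcome (B, L), payoffs (6, 3).
If Column leads: Player 1's best replies are L→B, R→T; Column's induced payoffs 3, 4; outcome (T, R), payoffs (8, 4).
Player 1 gets 6 moving first and 8 moving second, so Player 1 prefers to move second.

second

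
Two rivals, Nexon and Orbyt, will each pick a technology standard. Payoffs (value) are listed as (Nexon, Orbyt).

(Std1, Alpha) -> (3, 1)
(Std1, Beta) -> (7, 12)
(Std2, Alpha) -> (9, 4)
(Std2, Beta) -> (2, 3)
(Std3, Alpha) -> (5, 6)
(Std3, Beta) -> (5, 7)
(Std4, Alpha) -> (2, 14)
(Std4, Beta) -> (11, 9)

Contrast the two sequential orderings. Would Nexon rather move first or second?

second

If Nexon leads: Orbyt's best replies are Std1→Beta, Std2→Alpha, Std3→Beta, Std4→Alpha; Nexon's induced payoffs 7, 9, 5, 2; outcome (Std2, Alpha), payoffs (9, 4).
If Orbyt leads: Nexon's best replies are Alpha→Std2, Beta→Std4; Orbyt's induced payoffs 4, 9; outcome (Std4, Beta), payoffs (11, 9).
Nexon gets 9 moving first and 11 moving second, so Nexon prefers to move second.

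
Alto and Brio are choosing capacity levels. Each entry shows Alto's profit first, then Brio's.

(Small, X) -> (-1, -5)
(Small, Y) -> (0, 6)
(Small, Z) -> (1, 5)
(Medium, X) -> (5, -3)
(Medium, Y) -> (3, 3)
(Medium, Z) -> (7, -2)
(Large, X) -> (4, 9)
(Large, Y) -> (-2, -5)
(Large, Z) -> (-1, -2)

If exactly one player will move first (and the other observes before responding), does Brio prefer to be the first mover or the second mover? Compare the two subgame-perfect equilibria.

second

If Alto leads: Brio's best replies are Small→Y, Medium→Y, Large→X; Alto's induced payoffs 0, 3, 4; outcome (Large, X), payoffs (4, 9).
If Brio leads: Alto's best replies are X→Medium, Y→Medium, Z→Medium; Brio's induced payoffs -3, 3, -2; outcome (Medium, Y), payoffs (3, 3).
Brio gets 3 moving first and 9 moving second, so Brio prefers to move second.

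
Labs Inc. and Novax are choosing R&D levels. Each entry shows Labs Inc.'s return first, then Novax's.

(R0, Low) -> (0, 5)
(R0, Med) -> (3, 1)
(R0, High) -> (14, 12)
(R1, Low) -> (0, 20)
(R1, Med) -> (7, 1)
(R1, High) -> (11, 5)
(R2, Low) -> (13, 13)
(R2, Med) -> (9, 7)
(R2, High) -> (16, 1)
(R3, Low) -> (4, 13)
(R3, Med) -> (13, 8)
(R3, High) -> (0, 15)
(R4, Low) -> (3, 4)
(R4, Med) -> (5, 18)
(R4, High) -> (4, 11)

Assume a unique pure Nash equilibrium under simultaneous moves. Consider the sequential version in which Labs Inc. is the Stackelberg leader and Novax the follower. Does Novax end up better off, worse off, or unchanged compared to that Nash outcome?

Solve by backward induction (Labs Inc. leads).
- R0: BR = High, leader payoff 14.
- R1: BR = Low, leader payoff 0.
- R2: BR = Low, leader payoff 13.
- R3: BR = High, leader payoff 0.
- R4: BR = Med, leader payoff 5.
Among 14, 0, 13, 0, 5, the best is 14 at R0. Subgame-perfect outcome: (R0, High) with payoffs (14, 12).
Now find the simultaneous Nash equilibrium.
Labs Inc.'s best replies: Low→R2; Med→R3; High→R2.
Novax's best replies: R0→High; R1→Low; R2→Low; R3→High; R4→Med.
Only (R2, Low) has each player best-responding; Nash payoffs (13, 13).
Novax earns 12 sequentially versus 13 at the Nash outcome: worse off.

worse off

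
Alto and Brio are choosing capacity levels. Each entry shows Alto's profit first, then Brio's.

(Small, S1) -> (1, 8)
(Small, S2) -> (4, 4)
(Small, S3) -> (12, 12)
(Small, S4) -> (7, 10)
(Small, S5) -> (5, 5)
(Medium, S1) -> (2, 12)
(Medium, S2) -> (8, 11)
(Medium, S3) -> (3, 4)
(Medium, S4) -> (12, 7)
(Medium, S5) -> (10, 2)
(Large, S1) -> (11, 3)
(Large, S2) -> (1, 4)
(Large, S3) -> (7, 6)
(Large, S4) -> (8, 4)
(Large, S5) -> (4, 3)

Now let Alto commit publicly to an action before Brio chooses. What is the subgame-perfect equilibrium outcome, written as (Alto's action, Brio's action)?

Work backward from Brio's decision.
- Small: Brio compares 8, 4, 12, 10, 5 and picks S3; Alto would get 12.
- Medium: Brio compares 12, 11, 4, 7, 2 and picks S1; Alto would get 2.
- Large: Brio compares 3, 4, 6, 4, 3 and picks S3; Alto would get 7.
Among 12, 2, 7, the best is 12 at Small. Subgame-perfect outcome: (Small, S3) with payoffs (12, 12).

(Small, S3)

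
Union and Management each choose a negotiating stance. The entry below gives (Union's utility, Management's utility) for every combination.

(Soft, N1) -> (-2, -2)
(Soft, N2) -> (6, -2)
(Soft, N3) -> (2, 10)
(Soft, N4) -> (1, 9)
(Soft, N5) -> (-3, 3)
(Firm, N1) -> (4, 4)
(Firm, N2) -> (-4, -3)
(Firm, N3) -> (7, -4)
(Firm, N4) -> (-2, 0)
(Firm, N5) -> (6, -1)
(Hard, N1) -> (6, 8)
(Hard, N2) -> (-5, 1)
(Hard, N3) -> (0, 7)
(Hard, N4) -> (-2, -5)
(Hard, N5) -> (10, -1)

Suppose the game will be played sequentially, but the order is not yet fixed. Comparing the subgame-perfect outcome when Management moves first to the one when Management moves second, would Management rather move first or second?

If Union leads: Management's best replies are Soft→N3, Firm→N1, Hard→N1; Union's induced payoffs 2, 4, 6; outcome (Hard, N1), payoffs (6, 8).
If Management leads: Union's best replies are N1→Hard, N2→Soft, N3→Firm, N4→Soft, N5→Hard; Management's induced payoffs 8, -2, -4, 9, -1; outcome (Soft, N4), payoffs (1, 9).
Management gets 9 moving first and 8 moving second, so Management prefers to move first.

first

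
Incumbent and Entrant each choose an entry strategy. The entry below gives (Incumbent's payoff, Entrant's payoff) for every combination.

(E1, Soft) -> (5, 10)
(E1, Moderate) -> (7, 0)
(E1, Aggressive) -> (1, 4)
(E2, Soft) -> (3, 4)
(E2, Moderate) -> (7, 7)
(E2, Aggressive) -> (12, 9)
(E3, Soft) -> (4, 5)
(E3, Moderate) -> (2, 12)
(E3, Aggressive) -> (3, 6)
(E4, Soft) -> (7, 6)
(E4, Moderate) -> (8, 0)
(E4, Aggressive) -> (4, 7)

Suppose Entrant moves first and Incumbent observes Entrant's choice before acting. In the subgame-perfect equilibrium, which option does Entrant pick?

Aggressive

Backward induction with Entrant moving first.
- Soft: BR = E4, leader payoff 6.
- Moderate: BR = E4, leader payoff 0.
- Aggressive: BR = E2, leader payoff 9.
Maximizing over 6, 0, 9, Entrant chooses Aggressive. Subgame-perfect outcome: (E2, Aggressive) with payoffs (12, 9).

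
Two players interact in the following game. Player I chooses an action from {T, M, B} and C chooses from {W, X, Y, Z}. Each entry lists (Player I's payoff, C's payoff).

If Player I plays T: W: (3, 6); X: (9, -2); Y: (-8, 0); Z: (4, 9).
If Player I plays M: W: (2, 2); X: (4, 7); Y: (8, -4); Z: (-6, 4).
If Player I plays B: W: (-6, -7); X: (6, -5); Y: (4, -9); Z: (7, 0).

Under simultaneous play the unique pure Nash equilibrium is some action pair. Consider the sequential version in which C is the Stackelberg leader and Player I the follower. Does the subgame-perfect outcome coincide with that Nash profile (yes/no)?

Work backward from Player I's decision.
- W: Player I compares 3, 2, -6 and picks T; C would get 6.
- X: Player I compares 9, 4, 6 and picks T; C would get -2.
- Y: Player I compares -8, 8, 4 and picks M; C would get -4.
- Z: Player I compares 4, -6, 7 and picks B; C would get 0.
C's induced payoffs are 6, -2, -4, 0, so C commits to W. Subgame-perfect outcome: (T, W) with payoffs (3, 6).
For the simultaneous game, intersect best replies.
Player I's best replies: W→T; X→T; Y→M; Z→B.
C's best replies: T→Z; M→X; B→Z.
Only (B, Z) has each player best-responding; Nash payoffs (7, 0).
Sequential outcome (T, W) differs from the Nash profile (B, Z).

no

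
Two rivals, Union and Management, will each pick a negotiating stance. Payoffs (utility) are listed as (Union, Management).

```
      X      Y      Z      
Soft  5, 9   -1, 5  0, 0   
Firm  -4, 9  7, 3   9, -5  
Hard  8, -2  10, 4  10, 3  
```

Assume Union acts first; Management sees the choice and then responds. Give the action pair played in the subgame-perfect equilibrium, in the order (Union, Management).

Management best-responds to each possible Union move:
- Soft: BR = X, leader payoff 5.
- Firm: BR = X, leader payoff -4.
- Hard: BR = Y, leader payoff 10.
Among 5, -4, 10, the best is 10 at Hard. Subgame-perfect outcome: (Hard, Y) with payoffs (10, 4).

(Hard, Y)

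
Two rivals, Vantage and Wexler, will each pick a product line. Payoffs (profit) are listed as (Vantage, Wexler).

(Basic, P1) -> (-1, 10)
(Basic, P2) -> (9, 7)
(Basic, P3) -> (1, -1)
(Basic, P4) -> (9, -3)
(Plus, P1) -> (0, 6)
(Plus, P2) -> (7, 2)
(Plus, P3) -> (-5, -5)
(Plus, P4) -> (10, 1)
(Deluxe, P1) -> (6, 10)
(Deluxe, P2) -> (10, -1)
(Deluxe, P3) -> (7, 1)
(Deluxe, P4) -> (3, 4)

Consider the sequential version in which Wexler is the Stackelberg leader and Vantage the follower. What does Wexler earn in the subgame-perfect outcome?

Solve by backward induction (Wexler leads).
- P1: BR = Deluxe, leader payoff 10.
- P2: BR = Deluxe, leader payoff -1.
- P3: BR = Deluxe, leader payoff 1.
- P4: BR = Plus, leader payoff 1.
Wexler's induced payoffs are 10, -1, 1, 1, so Wexler commits to P1. Subgame-perfect outcome: (Deluxe, P1) with payoffs (6, 10).

10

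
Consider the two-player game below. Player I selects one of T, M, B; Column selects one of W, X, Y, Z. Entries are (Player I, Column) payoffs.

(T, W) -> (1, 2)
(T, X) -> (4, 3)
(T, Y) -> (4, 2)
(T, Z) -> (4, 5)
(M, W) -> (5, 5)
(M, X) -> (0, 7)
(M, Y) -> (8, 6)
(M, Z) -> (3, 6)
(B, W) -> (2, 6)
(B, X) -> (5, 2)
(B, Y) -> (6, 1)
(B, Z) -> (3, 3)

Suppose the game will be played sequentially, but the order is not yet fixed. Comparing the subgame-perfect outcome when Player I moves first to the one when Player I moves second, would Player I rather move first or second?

second

If Player I leads: Column's best replies are T→Z, M→X, B→W; Player I's induced payoffs 4, 0, 2; outcome (T, Z), payoffs (4, 5).
If Column leads: Player I's best replies are W→M, X→B, Y→M, Z→T; Column's induced payoffs 5, 2, 6, 5; outcome (M, Y), payoffs (8, 6).
Player I gets 4 moving first and 8 moving second, so Player I prefers to move second.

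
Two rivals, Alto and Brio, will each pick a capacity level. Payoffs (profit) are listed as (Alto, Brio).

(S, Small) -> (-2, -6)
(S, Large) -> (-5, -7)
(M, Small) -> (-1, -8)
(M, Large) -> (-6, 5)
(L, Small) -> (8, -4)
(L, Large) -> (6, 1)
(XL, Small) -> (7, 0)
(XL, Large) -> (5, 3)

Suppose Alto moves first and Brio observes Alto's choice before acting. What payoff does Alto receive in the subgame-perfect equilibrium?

Brio best-responds to each possible Alto move:
- S → Brio plays Small (best of -6, -7); Alto gets -2.
- M → Brio plays Large (best of -8, 5); Alto gets -6.
- L → Brio plays Large (best of -4, 1); Alto gets 6.
- XL → Brio plays Large (best of 0, 3); Alto gets 5.
Maximizing over -2, -6, 6, 5, Alto chooses L. Subgame-perfect outcome: (L, Large) with payoffs (6, 1).

6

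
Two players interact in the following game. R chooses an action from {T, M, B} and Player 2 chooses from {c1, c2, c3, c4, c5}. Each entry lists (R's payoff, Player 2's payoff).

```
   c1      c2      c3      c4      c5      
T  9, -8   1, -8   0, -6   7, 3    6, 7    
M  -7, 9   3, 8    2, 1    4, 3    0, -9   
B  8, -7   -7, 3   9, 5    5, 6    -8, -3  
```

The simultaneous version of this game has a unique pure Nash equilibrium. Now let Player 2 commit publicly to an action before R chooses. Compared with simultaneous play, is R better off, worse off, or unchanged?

worse off

R best-responds to each possible Player 2 move:
- c1 → R plays T (best of 9, -7, 8); Player 2 gets -8.
- c2 → R plays M (best of 1, 3, -7); Player 2 gets 8.
- c3 → R plays B (best of 0, 2, 9); Player 2 gets 5.
- c4 → R plays T (best of 7, 4, 5); Player 2 gets 3.
- c5 → R plays T (best of 6, 0, -8); Player 2 gets 7.
Player 2's induced payoffs are -8, 8, 5, 3, 7, so Player 2 commits to c2. Subgame-perfect outcome: (M, c2) with payoffs (3, 8).
For the simultaneous game, intersect best replies.
R's best replies: c1→T; c2→M; c3→B; c4→T; c5→T.
Player 2's best replies: T→c5; M→c1; B→c4.
The unique mutual best reply is (T, c5), giving (6, 7).
R earns 3 sequentially versus 6 at the Nash outcome: worse off.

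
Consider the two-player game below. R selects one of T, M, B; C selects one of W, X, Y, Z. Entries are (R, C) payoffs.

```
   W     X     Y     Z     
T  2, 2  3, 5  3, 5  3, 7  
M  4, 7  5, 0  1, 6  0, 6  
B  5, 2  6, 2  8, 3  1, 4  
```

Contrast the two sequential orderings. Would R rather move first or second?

If R leads: C's best replies are T→Z, M→W, B→Z; R's induced payoffs 3, 4, 1; outcome (M, W), payoffs (4, 7).
If C leads: R's best replies are W→B, X→B, Y→B, Z→T; C's induced payoffs 2, 2, 3, 7; outcome (T, Z), payoffs (3, 7).
R gets 4 moving first and 3 moving second, so R prefers to move first.

first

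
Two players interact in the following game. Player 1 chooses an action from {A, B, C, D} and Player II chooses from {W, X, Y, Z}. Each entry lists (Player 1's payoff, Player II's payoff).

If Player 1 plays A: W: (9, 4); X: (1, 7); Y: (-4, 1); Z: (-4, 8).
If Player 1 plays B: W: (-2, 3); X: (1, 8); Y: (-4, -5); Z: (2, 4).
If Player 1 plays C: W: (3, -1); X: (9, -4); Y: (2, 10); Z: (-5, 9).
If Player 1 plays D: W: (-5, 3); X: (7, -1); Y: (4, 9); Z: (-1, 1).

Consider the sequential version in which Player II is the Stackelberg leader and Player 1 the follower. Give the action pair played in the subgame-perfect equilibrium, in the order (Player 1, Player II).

Backward induction with Player II moving first.
- W: BR = A, leader payoff 4.
- X: BR = C, leader payoff -4.
- Y: BR = D, leader payoff 9.
- Z: BR = B, leader payoff 4.
Maximizing over 4, -4, 9, 4, Player II chooses Y. Subgame-perfect outcome: (D, Y) with payoffs (4, 9).

(D, Y)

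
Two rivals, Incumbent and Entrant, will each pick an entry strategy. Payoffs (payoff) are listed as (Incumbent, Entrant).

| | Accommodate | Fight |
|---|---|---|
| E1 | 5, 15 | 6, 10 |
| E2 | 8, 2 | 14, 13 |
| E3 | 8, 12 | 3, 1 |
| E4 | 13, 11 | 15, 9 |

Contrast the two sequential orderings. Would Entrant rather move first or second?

If Incumbent leads: Entrant's best replies are E1→Accommodate, E2→Fight, E3→Accommodate, E4→Accommodate; Incumbent's induced payoffs 5, 14, 8, 13; outcome (E2, Fight), payoffs (14, 13).
If Entrant leads: Incumbent's best replies are Accommodate→E4, Fight→E4; Entrant's induced payoffs 11, 9; outcome (E4, Accommodate), payoffs (13, 11).
Entrant gets 11 moving first and 13 moving second, so Entrant prefers to move second.

second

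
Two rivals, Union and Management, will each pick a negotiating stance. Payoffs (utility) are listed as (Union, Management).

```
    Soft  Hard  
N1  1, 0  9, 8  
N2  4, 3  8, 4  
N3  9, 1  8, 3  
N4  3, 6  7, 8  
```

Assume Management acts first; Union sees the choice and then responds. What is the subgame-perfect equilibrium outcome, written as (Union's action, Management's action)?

Union best-responds to each possible Management move:
- Soft: BR = N3, leader payoff 1.
- Hard: BR = N1, leader payoff 8.
Among 1, 8, the best is 8 at Hard. Subgame-perfect outcome: (N1, Hard) with payoffs (9, 8).

(N1, Hard)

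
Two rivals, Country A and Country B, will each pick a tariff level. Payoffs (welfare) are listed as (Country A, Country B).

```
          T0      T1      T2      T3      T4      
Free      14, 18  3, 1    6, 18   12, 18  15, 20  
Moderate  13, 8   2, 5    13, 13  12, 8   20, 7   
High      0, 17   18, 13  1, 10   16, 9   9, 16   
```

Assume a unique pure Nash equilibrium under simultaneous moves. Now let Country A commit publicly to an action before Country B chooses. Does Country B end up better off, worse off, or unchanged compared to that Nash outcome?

Country B best-responds to each possible Country A move:
- Free: BR = T4, leader payoff 15.
- Moderate: BR = T2, leader payoff 13.
- High: BR = T0, leader payoff 0.
Country A's induced payoffs are 15, 13, 0, so Country A commits to Free. Subgame-perfect outcome: (Free, T4) with payoffs (15, 20).
For the simultaneous game, intersect best replies.
Country A's best replies: T0→Free; T1→High; T2→Moderate; T3→High; T4→Moderate.
Country B's best replies: Free→T4; Moderate→T2; High→T0.
The unique mutual best reply is (Moderate, T2), giving (13, 13).
Country B earns 20 sequentially versus 13 at the Nash outcome: better off.

better off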